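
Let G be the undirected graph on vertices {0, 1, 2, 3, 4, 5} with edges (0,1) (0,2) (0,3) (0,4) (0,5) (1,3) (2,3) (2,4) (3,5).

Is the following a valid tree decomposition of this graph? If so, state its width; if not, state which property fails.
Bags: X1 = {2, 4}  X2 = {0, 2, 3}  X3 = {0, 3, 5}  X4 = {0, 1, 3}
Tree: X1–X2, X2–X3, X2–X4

No — edge (0,4) lies in no bag.

A tree decomposition must satisfy three properties: every vertex lies in some bag; for every edge, both endpoints lie together in some bag; and for every vertex, the bags containing it form a connected subtree. Here edge (0,4) lies in no bag, so the decomposition is invalid.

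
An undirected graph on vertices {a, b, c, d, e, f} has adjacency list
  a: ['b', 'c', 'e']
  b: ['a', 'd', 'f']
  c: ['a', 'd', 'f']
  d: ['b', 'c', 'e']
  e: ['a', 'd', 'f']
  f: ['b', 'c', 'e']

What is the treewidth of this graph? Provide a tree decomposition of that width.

Treewidth 3.
One such decomposition:
Bags: B1 = {b, c, d, e}  B2 = {a, b, c, e}  B3 = {b, c, e, f}
Tree: B1–B2, B2–B3

Every bag has size at most 4, so the width is 4 − 1 = 3 and tw(G) ≤ 3. For the lower bound: the 4 vertex sets {d,e}, {a,c}, {b}, {f} are disjoint, each induces a connected subgraph, and every pair is joined by at least one edge of G. Contracting each set to a single vertex therefore yields K_{4} as a minor, and since treewidth is minor-monotone, tw(G) ≥ tw(K_{4}) = 3. The upper and lower bounds meet at 3, so that is the treewidth.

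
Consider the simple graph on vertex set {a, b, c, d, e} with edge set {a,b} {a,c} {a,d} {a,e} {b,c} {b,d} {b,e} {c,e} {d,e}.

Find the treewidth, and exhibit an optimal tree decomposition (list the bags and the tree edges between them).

The largest bag has 4 vertices, giving width 3; this decomposition certifies tw(G) ≤ 3. On the other hand G contains the 4-clique {a, b, d, e}. A clique must lie in a single bag of any decomposition, so no decomposition can have width below 3. The upper and lower bounds meet at 3, so that is the treewidth.

Treewidth 3.
One optimal decomposition is:
Bags: B1 = {a, b, c, e}  B2 = {a, b, d, e}
Tree: B1–B2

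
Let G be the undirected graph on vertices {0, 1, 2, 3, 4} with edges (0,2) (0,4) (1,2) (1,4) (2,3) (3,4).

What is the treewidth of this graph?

2

A width-2 tree decomposition is:
Bags: B1 = {1, 2, 4}  B2 = {0, 2, 4}  B3 = {2, 3, 4}
Tree: B1–B2, B2–B3
Every bag has size at most 3, so the width is 3 − 1 = 2 and tw(G) ≤ 2. For the lower bound, G contains the cycle 1–2–0–4–1, so G is not a forest; only forests have treewidth ≤ 1, hence tw(G) ≥ 2. Therefore the treewidth is 2.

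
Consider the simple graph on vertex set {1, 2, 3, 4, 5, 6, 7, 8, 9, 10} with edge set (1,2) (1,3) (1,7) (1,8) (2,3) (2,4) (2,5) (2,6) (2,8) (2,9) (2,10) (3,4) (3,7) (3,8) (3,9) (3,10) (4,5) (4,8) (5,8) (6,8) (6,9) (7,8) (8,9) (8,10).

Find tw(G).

A width-3 tree decomposition is:
Bags: B1 = {2, 3, 4, 8}  B2 = {2, 3, 8, 9}  B3 = {2, 4, 5, 8}  B4 = {1, 2, 3, 8}  B5 = {2, 3, 8, 10}  B6 = {1, 3, 7, 8}  B7 = {2, 6, 8, 9}
Tree: B1–B2, B1–B3, B1–B4, B2–B5, B4–B6, B2–B7
The largest bag has 4 vertices, giving width 3; this decomposition certifies tw(G) ≤ 3. Conversely, {1, 2, 3, 8} is a clique of size 4, and the vertices of any clique must share a bag in every tree decomposition; so some bag has ≥ 4 vertices and tw(G) ≥ 3. Combining the bounds, tw(G) = 3.

3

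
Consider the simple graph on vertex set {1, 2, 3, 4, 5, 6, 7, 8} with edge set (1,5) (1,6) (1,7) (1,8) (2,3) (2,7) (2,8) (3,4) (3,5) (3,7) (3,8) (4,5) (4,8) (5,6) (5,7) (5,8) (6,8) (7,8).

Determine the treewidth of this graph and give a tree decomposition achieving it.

Each bag holds 4 vertices, so the decomposition has width 3, which upper-bounds the treewidth. On the other hand G contains the 4-clique {2, 3, 7, 8}. A clique must lie in a single bag of any decomposition, so no decomposition can have width below 3. Therefore the treewidth is 3.

Treewidth 3.
One optimal decomposition is:
Bags: B1 = {3, 4, 5, 8}  B2 = {3, 5, 7, 8}  B3 = {1, 5, 7, 8}  B4 = {2, 3, 7, 8}  B5 = {1, 5, 6, 8}
Tree: B1–B2, B2–B3, B2–B4, B3–B5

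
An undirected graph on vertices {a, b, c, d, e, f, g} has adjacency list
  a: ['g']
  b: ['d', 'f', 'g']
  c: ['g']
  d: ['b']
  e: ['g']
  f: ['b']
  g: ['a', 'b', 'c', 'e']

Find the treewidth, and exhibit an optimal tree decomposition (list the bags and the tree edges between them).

The largest bag has 2 vertices, giving width 1; this decomposition certifies tw(G) ≤ 1. Since G has at least one edge (e.g. d–b), it is not an edgeless graph, so tw(G) ≥ 1. Therefore the treewidth is 1.

Treewidth 1.
Bags: B1 = {b, d}  B2 = {b, g}  B3 = {b, f}  B4 = {a, g}  B5 = {e, g}  B6 = {c, g}
Tree: B1–B2, B1–B3, B2–B4, B2–B5, B4–B6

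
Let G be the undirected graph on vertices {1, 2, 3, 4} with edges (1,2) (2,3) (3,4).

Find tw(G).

A width-1 tree decomposition is:
Bags: B1 = {1, 2}  B2 = {2, 3}  B3 = {3, 4}
Tree: B1–B2, B2–B3
The largest bag has 2 vertices, giving width 1; this decomposition certifies tw(G) ≤ 1. G has an edge, so its treewidth is at least 1. The upper and lower bounds meet at 1, so that is the treewidth.

1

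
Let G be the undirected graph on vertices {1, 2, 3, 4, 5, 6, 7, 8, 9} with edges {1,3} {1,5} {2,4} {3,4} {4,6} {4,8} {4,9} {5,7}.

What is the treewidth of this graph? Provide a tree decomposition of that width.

Treewidth 1.
Bags: B1 = {3, 4}  B2 = {4, 9}  B3 = {4, 8}  B4 = {1, 3}  B5 = {1, 5}  B6 = {2, 4}  B7 = {5, 7}  B8 = {4, 6}
Tree: B1–B2, B1–B3, B1–B4, B4–B5, B3–B6, B5–B7, B3–B8

Each bag holds 2 vertices, so the decomposition has width 1, which upper-bounds the treewidth. Since G has at least one edge (e.g. 3–4), it is not an edgeless graph, so tw(G) ≥ 1. The upper and lower bounds meet at 1, so that is the treewidth.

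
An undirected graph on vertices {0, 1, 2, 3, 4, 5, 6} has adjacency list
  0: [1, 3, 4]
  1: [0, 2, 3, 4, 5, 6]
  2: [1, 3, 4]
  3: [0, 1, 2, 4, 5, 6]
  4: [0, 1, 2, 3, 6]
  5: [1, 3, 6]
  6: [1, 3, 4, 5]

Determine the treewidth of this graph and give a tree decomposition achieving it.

The largest bag has 4 vertices, giving width 3; this decomposition certifies tw(G) ≤ 3. On the other hand G contains the 4-clique {0, 1, 3, 4}. A clique must lie in a single bag of any decomposition, so no decomposition can have width below 3. Combining the bounds, tw(G) = 3.

Treewidth 3.
One such decomposition:
Bags: B1 = {1, 3, 4, 6}  B2 = {1, 3, 5, 6}  B3 = {0, 1, 3, 4}  B4 = {1, 2, 3, 4}
Tree: B1–B2, B1–B3, B1–B4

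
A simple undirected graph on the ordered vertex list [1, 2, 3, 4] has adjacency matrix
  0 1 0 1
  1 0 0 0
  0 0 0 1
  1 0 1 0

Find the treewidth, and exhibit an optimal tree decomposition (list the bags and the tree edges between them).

Treewidth 1.
One such decomposition:
Bags: B1 = {1, 4}  B2 = {1, 2}  B3 = {3, 4}
Tree: B1–B2, B1–B3

Every bag has size at most 2, so the width is 2 − 1 = 1 and tw(G) ≤ 1. G has an edge, so its treewidth is at least 1. Combining the bounds, tw(G) = 1.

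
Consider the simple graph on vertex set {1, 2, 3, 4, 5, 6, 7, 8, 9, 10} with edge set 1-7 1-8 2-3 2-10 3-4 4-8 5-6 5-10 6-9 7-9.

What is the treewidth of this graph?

2

A width-2 tree decomposition is:
Bags: B1 = {5, 6, 10}  B2 = {2, 6, 10}  B3 = {2, 3, 6}  B4 = {3, 4, 6}  B5 = {4, 6, 8}  B6 = {1, 6, 8}  B7 = {1, 6, 7}  B8 = {6, 7, 9}
Tree: B1–B2, B2–B3, B3–B4, B4–B5, B5–B6, B6–B7, B7–B8
Every bag has size at most 3, so the width is 3 − 1 = 2 and tw(G) ≤ 2. The edges 6–5–10–2–3–4–8–1–7–9–6 form a cycle, so G is not a tree and its treewidth is at least 2. The upper and lower bounds meet at 2, so that is the treewidth.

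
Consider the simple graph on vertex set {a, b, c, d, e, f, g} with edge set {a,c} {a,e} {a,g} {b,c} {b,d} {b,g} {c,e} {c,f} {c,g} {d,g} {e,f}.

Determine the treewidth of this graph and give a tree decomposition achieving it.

Each bag holds 3 vertices, so the decomposition has width 2, which upper-bounds the treewidth. On the other hand G contains the 3-clique {b, d, g}. A clique must lie in a single bag of any decomposition, so no decomposition can have width below 2. Therefore the treewidth is 2.

Treewidth 2.
Bags: B1 = {a, c, g}  B2 = {b, c, g}  B3 = {a, c, e}  B4 = {c, e, f}  B5 = {b, d, g}
Tree: B1–B2, B1–B3, B3–B4, B2–B5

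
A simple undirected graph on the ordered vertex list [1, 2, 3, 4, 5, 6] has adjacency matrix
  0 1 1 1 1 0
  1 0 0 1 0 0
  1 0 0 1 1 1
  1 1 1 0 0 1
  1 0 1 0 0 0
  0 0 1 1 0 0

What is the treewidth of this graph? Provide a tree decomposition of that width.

Each bag holds 3 vertices, so the decomposition has width 2, which upper-bounds the treewidth. For the lower bound, the 3 vertices {1, 2, 4} are pairwise adjacent, and any tree decomposition puts a clique entirely inside one bag — forcing width ≥ 2. The upper and lower bounds meet at 2, so that is the treewidth.

Treewidth 2.
Bags: B1 = {1, 3, 4}  B2 = {3, 4, 6}  B3 = {1, 2, 4}  B4 = {1, 3, 5}
Tree: B1–B2, B1–B3, B1–B4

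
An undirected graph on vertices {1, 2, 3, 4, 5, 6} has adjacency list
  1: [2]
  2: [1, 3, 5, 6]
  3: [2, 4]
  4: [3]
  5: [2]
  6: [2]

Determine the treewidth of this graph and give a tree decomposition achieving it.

Treewidth 1.
Bags: B1 = {2, 6}  B2 = {2, 3}  B3 = {3, 4}  B4 = {1, 2}  B5 = {2, 5}
Tree: B1–B2, B2–B3, B2–B4, B2–B5

The largest bag has 2 vertices, giving width 1; this decomposition certifies tw(G) ≤ 1. Since G has at least one edge (e.g. 2–6), it is not an edgeless graph, so tw(G) ≥ 1. Therefore the treewidth is 1.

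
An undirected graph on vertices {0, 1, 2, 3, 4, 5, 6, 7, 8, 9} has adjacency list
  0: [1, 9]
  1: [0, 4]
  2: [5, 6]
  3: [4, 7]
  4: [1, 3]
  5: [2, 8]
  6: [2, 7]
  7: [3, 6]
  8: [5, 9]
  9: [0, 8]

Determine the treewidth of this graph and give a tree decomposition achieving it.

Treewidth 2.
One optimal decomposition is:
Bags: B1 = {3, 4, 7}  B2 = {1, 4, 7}  B3 = {0, 1, 7}  B4 = {0, 7, 9}  B5 = {7, 8, 9}  B6 = {5, 7, 8}  B7 = {2, 5, 7}  B8 = {2, 6, 7}
Tree: B1–B2, B2–B3, B3–B4, B4–B5, B5–B6, B6–B7, B7–B8

Each bag holds 3 vertices, so the decomposition has width 2, which upper-bounds the treewidth. The edges 7–3–4–1–0–9–8–5–2–6–7 form a cycle, so G is not a tree and its treewidth is at least 2. Therefore the treewidth is 2.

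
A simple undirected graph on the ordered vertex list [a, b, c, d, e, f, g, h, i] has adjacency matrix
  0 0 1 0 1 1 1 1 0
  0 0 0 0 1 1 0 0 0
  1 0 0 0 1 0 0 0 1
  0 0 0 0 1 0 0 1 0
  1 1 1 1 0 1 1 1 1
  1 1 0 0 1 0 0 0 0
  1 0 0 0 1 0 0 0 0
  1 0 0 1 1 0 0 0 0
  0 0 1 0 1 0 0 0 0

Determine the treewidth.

2

A width-2 tree decomposition is:
Bags: B1 = {a, e, h}  B2 = {a, e, g}  B3 = {a, c, e}  B4 = {a, e, f}  B5 = {b, e, f}  B6 = {d, e, h}  B7 = {c, e, i}
Tree: B1–B2, B1–B3, B1–B4, B4–B5, B1–B6, B3–B7
The largest bag has 3 vertices, giving width 2; this decomposition certifies tw(G) ≤ 2. On the other hand G contains the 3-clique {d, e, h}. A clique must lie in a single bag of any decomposition, so no decomposition can have width below 2. Therefore the treewidth is 2.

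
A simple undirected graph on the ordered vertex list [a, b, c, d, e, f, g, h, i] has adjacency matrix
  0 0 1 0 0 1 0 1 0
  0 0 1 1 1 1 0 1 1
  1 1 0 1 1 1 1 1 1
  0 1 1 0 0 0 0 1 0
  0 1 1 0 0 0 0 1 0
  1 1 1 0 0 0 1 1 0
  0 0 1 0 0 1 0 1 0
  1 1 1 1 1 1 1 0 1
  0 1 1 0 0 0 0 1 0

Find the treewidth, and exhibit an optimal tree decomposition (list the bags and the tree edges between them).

Treewidth 3.
One such decomposition:
Bags: B1 = {b, c, h, i}  B2 = {b, c, e, h}  B3 = {b, c, f, h}  B4 = {c, f, g, h}  B5 = {b, c, d, h}  B6 = {a, c, f, h}
Tree: B1–B2, B1–B3, B3–B4, B3–B5, B4–B6

The largest bag has 4 vertices, giving width 3; this decomposition certifies tw(G) ≤ 3. For the lower bound, the 4 vertices {c, f, g, h} are pairwise adjacent, and any tree decomposition puts a clique entirely inside one bag — forcing width ≥ 3. Therefore the treewidth is 3.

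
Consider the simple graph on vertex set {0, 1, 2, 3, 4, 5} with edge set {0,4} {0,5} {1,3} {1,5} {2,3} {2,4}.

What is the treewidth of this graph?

A width-2 tree decomposition is:
Bags: B1 = {1, 3, 5}  B2 = {0, 3, 5}  B3 = {0, 3, 4}  B4 = {2, 3, 4}
Tree: B1–B2, B2–B3, B3–B4
The largest bag has 3 vertices, giving width 2; this decomposition certifies tw(G) ≤ 2. The edges 3–1–5–0–4–2–3 form a cycle, so G is not a tree and its treewidth is at least 2. Combining the bounds, tw(G) = 2.

2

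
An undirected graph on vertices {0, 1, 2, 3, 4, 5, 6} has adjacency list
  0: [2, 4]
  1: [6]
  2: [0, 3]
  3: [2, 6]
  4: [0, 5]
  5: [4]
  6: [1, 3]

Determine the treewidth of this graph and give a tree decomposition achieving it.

The largest bag has 2 vertices, giving width 1; this decomposition certifies tw(G) ≤ 1. G has an edge, so its treewidth is at least 1. Therefore the treewidth is 1.

Treewidth 1.
One such decomposition:
Bags: B1 = {1, 6}  B2 = {3, 6}  B3 = {2, 3}  B4 = {0, 2}  B5 = {0, 4}  B6 = {4, 5}
Tree: B1–B2, B2–B3, B3–B4, B4–B5, B5–B6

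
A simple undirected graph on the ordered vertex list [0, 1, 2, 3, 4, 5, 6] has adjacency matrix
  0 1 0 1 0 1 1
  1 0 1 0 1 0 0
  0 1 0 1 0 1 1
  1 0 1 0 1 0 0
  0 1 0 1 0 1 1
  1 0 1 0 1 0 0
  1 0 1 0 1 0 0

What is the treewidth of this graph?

A width-3 tree decomposition is:
Bags: B1 = {0, 2, 3, 4}  B2 = {0, 2, 4, 5}  B3 = {0, 2, 4, 6}  B4 = {0, 1, 2, 4}
Tree: B1–B2, B2–B3, B3–B4
The largest bag has 4 vertices, giving width 3; this decomposition certifies tw(G) ≤ 3. For the lower bound: the 4 vertex sets {3,4}, {2,5}, {0}, {6} are disjoint, each induces a connected subgraph, and every pair is joined by at least one edge of G. Contracting each set to a single vertex therefore yields K_{4} as a minor, and since treewidth is minor-monotone, tw(G) ≥ tw(K_{4}) = 3. Therefore the treewidth is 3.

3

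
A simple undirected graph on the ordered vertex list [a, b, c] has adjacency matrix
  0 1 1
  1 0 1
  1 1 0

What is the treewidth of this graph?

A width-2 tree decomposition is:
Bags: B1 = {a, b, c}
Tree: (single bag)
A single bag containing all 3 vertices is trivially a valid decomposition of width 2. For the lower bound, the 3 vertices {a, b, c} are pairwise adjacent, and any tree decomposition puts a clique entirely inside one bag — forcing width ≥ 2. Combining the bounds, tw(G) = 2.

2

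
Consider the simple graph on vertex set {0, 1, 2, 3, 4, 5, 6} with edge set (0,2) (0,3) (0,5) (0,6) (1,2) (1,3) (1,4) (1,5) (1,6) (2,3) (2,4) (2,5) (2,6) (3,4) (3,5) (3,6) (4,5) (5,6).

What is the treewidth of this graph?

4

A width-4 tree decomposition is:
Bags: B1 = {0, 2, 3, 5, 6}  B2 = {1, 2, 3, 5, 6}  B3 = {1, 2, 3, 4, 5}
Tree: B1–B2, B2–B3
The largest bag has 5 vertices, giving width 4; this decomposition certifies tw(G) ≤ 4. Conversely, {0, 2, 3, 5, 6} is a clique of size 5, and the vertices of any clique must share a bag in every tree decomposition; so some bag has ≥ 5 vertices and tw(G) ≥ 4. Combining the bounds, tw(G) = 4.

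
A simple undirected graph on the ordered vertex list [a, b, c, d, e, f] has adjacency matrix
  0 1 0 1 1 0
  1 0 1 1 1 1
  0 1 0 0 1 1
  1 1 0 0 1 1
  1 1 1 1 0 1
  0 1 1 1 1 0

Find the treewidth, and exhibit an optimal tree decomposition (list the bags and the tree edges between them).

Treewidth 3.
One optimal decomposition is:
Bags: B1 = {b, d, e, f}  B2 = {b, c, e, f}  B3 = {a, b, d, e}
Tree: B1–B2, B1–B3

Each bag holds 4 vertices, so the decomposition has width 3, which upper-bounds the treewidth. For the lower bound, the 4 vertices {b, d, e, f} are pairwise adjacent, and any tree decomposition puts a clique entirely inside one bag — forcing width ≥ 3. The upper and lower bounds meet at 3, so that is the treewidth.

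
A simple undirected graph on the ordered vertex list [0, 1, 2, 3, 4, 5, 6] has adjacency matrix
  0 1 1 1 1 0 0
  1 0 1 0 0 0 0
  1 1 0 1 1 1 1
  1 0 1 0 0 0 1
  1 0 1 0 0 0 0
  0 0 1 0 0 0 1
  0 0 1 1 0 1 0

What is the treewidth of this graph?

2

A width-2 tree decomposition is:
Bags: B1 = {0, 1, 2}  B2 = {0, 2, 4}  B3 = {0, 2, 3}  B4 = {2, 3, 6}  B5 = {2, 5, 6}
Tree: B1–B2, B2–B3, B3–B4, B4–B5
The largest bag has 3 vertices, giving width 2; this decomposition certifies tw(G) ≤ 2. For the lower bound, the 3 vertices {0, 1, 2} are pairwise adjacent, and any tree decomposition puts a clique entirely inside one bag — forcing width ≥ 2. Combining the bounds, tw(G) = 2.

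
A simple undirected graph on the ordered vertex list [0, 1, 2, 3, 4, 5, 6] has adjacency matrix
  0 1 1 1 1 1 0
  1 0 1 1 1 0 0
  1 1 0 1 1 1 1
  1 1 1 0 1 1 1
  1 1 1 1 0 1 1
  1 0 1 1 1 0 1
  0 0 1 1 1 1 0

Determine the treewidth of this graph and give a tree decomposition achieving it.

Treewidth 4.
Bags: B1 = {2, 3, 4, 5, 6}  B2 = {0, 2, 3, 4, 5}  B3 = {0, 1, 2, 3, 4}
Tree: B1–B2, B2–B3

Each bag holds 5 vertices, so the decomposition has width 4, which upper-bounds the treewidth. Conversely, {0, 1, 2, 3, 4} is a clique of size 5, and the vertices of any clique must share a bag in every tree decomposition; so some bag has ≥ 5 vertices and tw(G) ≥ 4. Hence tw(G) = 4 exactly.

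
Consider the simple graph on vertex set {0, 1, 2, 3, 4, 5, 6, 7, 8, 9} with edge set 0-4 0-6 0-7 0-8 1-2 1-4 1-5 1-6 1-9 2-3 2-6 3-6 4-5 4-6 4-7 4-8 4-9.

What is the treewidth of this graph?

A width-2 tree decomposition is:
Bags: B1 = {1, 2, 6}  B2 = {1, 4, 6}  B3 = {1, 4, 9}  B4 = {0, 4, 6}  B5 = {2, 3, 6}  B6 = {0, 4, 7}  B7 = {1, 4, 5}  B8 = {0, 4, 8}
Tree: B1–B2, B2–B3, B2–B4, B1–B5, B4–B6, B2–B7, B6–B8
Each bag holds 3 vertices, so the decomposition has width 2, which upper-bounds the treewidth. For the lower bound, the 3 vertices {1, 2, 6} are pairwise adjacent, and any tree decomposition puts a clique entirely inside one bag — forcing width ≥ 2. Combining the bounds, tw(G) = 2.

2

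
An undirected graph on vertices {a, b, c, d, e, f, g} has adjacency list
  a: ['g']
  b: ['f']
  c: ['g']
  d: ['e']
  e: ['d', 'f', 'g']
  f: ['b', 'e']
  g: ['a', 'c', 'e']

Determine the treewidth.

A width-1 tree decomposition is:
Bags: B1 = {e, f}  B2 = {e, g}  B3 = {a, g}  B4 = {c, g}  B5 = {d, e}  B6 = {b, f}
Tree: B1–B2, B2–B3, B2–B4, B2–B5, B1–B6
The largest bag has 2 vertices, giving width 1; this decomposition certifies tw(G) ≤ 1. Any graph with an edge has treewidth ≥ 1, and G has the edge e–f. Combining the bounds, tw(G) = 1.

1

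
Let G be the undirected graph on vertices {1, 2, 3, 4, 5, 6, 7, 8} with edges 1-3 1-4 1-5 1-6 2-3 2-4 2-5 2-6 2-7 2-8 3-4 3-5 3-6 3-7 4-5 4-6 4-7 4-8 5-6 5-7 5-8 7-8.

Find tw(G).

A width-4 tree decomposition is:
Bags: B1 = {2, 3, 4, 5, 6}  B2 = {2, 3, 4, 5, 7}  B3 = {1, 3, 4, 5, 6}  B4 = {2, 4, 5, 7, 8}
Tree: B1–B2, B1–B3, B2–B4
Each bag holds 5 vertices, so the decomposition has width 4, which upper-bounds the treewidth. Conversely, {1, 3, 4, 5, 6} is a clique of size 5, and the vertices of any clique must share a bag in every tree decomposition; so some bag has ≥ 5 vertices and tw(G) ≥ 4. Therefore the treewidth is 4.

4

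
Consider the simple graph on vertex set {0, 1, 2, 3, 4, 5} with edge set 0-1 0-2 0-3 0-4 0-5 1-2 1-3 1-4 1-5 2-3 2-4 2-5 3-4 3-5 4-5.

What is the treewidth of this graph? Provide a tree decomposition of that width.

Treewidth 5.
One such decomposition:
Bags: B1 = {0, 1, 2, 3, 4, 5}
Tree: (single bag)

With just one bag of size 6, the width is 6 − 1 = 5, so tw(G) ≤ 5. Conversely, {0, 1, 2, 3, 4, 5} is a clique of size 6, and the vertices of any clique must share a bag in every tree decomposition; so some bag has ≥ 6 vertices and tw(G) ≥ 5. Therefore the treewidth is 5.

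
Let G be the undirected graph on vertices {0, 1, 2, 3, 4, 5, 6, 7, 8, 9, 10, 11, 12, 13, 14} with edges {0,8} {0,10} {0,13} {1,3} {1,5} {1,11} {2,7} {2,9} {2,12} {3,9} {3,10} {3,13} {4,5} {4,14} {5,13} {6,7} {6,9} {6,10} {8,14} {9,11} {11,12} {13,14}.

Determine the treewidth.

A width-3 tree decomposition is:
Bags: B1 = {0, 4, 8, 14}  B2 = {0, 4, 13, 14}  B3 = {0, 4, 5, 13}  B4 = {0, 5, 10, 13}  B5 = {3, 5, 10, 13}  B6 = {1, 3, 5, 10}  B7 = {1, 3, 6, 10}  B8 = {1, 3, 6, 9}  B9 = {1, 6, 9, 11}  B10 = {6, 7, 9, 11}  B11 = {2, 7, 9, 11}  B12 = {2, 7, 11, 12}
Tree: B1–B2, B2–B3, B3–B4, B4–B5, B5–B6, B6–B7, B7–B8, B8–B9, B9–B10, B10–B11, B11–B12
Every bag has size at most 4, so the width is 4 − 1 = 3 and tw(G) ≤ 3. For the lower bound: the 4 vertex sets {4,8,14}, {0}, {13}, {1,3,5,10} are disjoint, each induces a connected subgraph, and every pair is joined by at least one edge of G. Contracting each set to a single vertex therefore yields K_{4} as a minor, and since treewidth is minor-monotone, tw(G) ≥ tw(K_{4}) = 3. Hence tw(G) = 3 exactly.

3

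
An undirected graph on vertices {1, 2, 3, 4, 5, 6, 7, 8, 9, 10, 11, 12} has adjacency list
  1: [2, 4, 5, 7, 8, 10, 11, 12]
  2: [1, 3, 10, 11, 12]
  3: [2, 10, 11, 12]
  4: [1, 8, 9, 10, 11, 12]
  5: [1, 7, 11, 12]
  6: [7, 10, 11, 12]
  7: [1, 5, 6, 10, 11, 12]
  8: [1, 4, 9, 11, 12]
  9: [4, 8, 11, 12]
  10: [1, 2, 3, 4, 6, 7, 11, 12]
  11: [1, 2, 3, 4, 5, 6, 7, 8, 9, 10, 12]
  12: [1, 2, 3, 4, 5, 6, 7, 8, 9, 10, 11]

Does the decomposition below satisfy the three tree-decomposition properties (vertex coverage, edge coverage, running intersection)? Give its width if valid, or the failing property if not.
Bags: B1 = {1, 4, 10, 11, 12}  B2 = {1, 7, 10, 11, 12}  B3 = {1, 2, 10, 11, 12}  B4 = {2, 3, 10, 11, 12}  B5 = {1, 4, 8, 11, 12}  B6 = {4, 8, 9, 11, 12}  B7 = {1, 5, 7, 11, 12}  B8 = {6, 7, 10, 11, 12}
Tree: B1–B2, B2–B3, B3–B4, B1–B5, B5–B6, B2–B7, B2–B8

Vertex coverage: the bags together contain {1, 2, 3, 4, 5, 6, 7, 8, 9, 10, 11, 12}, the full vertex set. Edge coverage: each edge of G has both endpoints in at least one bag. Running intersection: for every vertex, the bags containing it form a connected subtree. All three properties hold, so this is a valid tree decomposition of width max|bag| − 1 = 4, and hence tw(G) ≤ 4.

Yes; width 4.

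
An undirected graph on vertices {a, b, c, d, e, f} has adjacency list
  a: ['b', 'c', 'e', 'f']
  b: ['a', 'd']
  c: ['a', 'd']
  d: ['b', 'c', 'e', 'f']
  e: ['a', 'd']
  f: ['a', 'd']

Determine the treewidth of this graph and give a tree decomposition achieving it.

Treewidth 2.
Bags: B1 = {a, d, e}  B2 = {a, c, d}  B3 = {a, d, f}  B4 = {a, b, d}
Tree: B1–B2, B2–B3, B3–B4

Each bag holds 3 vertices, so the decomposition has width 2, which upper-bounds the treewidth. Since e–a–c–d–e is a cycle in G, G is not acyclic. Forests are exactly the graphs of treewidth ≤ 1, so tw(G) ≥ 2. The upper and lower bounds meet at 2, so that is the treewidth.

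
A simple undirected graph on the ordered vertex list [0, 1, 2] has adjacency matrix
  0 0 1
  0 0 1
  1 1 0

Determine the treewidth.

1

A width-1 tree decomposition is:
Bags: B1 = {1, 2}  B2 = {0, 2}
Tree: B1–B2
The largest bag has 2 vertices, giving width 1; this decomposition certifies tw(G) ≤ 1. G has an edge, so its treewidth is at least 1. The upper and lower bounds meet at 1, so that is the treewidth.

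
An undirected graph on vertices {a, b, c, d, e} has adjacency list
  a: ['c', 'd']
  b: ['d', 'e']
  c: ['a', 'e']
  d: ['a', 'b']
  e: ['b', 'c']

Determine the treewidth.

A width-2 tree decomposition is:
Bags: B1 = {b, c, e}  B2 = {a, b, c}  B3 = {a, b, d}
Tree: B1–B2, B2–B3
Every bag has size at most 3, so the width is 3 − 1 = 2 and tw(G) ≤ 2. Since b–e–c–a–d–b is a cycle in G, G is not acyclic. Forests are exactly the graphs of treewidth ≤ 1, so tw(G) ≥ 2. Therefore the treewidth is 2.

2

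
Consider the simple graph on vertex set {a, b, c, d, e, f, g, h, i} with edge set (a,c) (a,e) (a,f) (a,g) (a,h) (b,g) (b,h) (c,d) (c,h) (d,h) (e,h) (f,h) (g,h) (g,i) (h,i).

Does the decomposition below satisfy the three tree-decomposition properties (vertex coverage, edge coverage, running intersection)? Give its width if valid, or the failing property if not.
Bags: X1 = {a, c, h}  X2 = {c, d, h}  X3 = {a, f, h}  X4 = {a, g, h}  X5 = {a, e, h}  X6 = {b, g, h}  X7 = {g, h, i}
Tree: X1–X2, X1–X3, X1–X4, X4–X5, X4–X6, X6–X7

Yes; width 2.

Checking the three conditions: (i) the bags cover all of {a, b, c, d, e, f, g, h, i}; (ii) for each edge, some bag contains both endpoints; (iii) the bags containing any fixed vertex form a subtree. All hold, so the decomposition is valid with width 3 − 1 = 2.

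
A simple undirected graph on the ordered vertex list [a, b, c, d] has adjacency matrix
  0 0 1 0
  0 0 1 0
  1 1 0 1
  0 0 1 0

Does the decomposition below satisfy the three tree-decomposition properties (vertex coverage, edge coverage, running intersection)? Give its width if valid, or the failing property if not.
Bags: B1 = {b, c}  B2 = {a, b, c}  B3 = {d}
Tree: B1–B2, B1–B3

A tree decomposition must satisfy three properties: every vertex lies in some bag; for every edge, both endpoints lie together in some bag; and for every vertex, the bags containing it form a connected subtree. Here edge (c,d) lies in no bag, so the decomposition is invalid.

No — edge (c,d) lies in no bag.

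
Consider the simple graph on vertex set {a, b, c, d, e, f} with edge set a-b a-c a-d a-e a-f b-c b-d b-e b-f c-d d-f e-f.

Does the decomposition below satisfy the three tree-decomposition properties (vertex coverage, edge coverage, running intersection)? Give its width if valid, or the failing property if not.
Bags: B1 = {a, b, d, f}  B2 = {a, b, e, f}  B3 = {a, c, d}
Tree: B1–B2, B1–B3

No — edge (b,c) lies in no bag.

A tree decomposition must satisfy three properties: every vertex lies in some bag; for every edge, both endpoints lie together in some bag; and for every vertex, the bags containing it form a connected subtree. Here edge (b,c) lies in no bag, so the decomposition is invalid.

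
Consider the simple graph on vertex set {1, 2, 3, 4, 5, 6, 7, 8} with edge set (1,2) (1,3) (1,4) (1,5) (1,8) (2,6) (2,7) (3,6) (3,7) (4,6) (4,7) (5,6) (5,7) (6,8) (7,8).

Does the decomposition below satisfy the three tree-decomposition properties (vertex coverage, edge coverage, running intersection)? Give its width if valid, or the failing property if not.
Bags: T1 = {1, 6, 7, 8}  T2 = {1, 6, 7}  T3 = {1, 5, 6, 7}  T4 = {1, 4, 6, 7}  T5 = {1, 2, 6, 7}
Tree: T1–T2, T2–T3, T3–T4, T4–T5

A tree decomposition must satisfy three properties: every vertex lies in some bag; for every edge, both endpoints lie together in some bag; and for every vertex, the bags containing it form a connected subtree. Here vertex 3 appears in no bag, so the decomposition is invalid.

No — vertex 3 appears in no bag.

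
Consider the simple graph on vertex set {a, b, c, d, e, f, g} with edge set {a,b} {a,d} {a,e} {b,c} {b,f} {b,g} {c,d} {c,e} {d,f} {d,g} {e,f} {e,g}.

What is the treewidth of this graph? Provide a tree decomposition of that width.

Each bag holds 4 vertices, so the decomposition has width 3, which upper-bounds the treewidth. For the lower bound: the 4 vertex sets {b,f}, {a,d}, {e}, {g} are disjoint, each induces a connected subgraph, and every pair is joined by at least one edge of G. Contracting each set to a single vertex therefore yields K_{4} as a minor, and since treewidth is minor-monotone, tw(G) ≥ tw(K_{4}) = 3. Combining the bounds, tw(G) = 3.

Treewidth 3.
One optimal decomposition is:
Bags: B1 = {b, d, e, f}  B2 = {a, b, d, e}  B3 = {b, d, e, g}  B4 = {b, c, d, e}
Tree: B1–B2, B2–B3, B3–B4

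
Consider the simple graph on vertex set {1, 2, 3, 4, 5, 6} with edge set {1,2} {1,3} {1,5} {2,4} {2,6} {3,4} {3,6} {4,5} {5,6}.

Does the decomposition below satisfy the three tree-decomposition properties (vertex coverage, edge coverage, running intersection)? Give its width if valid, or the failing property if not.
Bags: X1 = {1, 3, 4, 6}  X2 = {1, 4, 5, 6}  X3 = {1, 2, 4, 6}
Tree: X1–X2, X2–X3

Yes; width 3.

Every vertex of G appears in some bag (union = {1, 2, 3, 4, 5, 6}); every edge is covered by a bag; and for each vertex v the set of bags containing v is connected in the bag tree. The decomposition is therefore valid. The largest bag has 4 vertices, so the width is 3.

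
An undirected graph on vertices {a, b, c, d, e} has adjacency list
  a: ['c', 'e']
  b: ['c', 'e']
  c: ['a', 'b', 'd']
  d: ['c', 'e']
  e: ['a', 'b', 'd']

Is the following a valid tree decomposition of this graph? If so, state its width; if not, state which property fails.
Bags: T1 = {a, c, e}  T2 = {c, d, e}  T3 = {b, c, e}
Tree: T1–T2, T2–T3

Vertex coverage: the bags together contain {a, b, c, d, e}, the full vertex set. Edge coverage: each edge of G has both endpoints in at least one bag. Running intersection: for every vertex, the bags containing it form a connected subtree. All three properties hold, so this is a valid tree decomposition of width max|bag| − 1 = 2, and hence tw(G) ≤ 2.

Yes; width 2.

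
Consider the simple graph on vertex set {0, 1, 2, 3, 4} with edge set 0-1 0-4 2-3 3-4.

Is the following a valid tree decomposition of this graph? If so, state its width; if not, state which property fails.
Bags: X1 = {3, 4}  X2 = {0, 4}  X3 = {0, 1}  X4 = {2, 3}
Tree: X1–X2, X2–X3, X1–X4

Yes; width 1.

Checking the three conditions: (i) the bags cover all of {0, 1, 2, 3, 4}; (ii) for each edge, some bag contains both endpoints; (iii) the bags containing any fixed vertex form a subtree. All hold, so the decomposition is valid with width 2 − 1 = 1.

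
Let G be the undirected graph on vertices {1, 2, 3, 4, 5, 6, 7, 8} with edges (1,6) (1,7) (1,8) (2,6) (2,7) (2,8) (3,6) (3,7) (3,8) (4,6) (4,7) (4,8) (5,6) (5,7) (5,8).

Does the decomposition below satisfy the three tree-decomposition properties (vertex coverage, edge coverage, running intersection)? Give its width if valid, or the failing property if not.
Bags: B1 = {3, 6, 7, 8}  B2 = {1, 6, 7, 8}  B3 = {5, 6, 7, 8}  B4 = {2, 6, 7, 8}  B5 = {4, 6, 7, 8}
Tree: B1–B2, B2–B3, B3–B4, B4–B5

Vertex coverage: the bags together contain {1, 2, 3, 4, 5, 6, 7, 8}, the full vertex set. Edge coverage: each edge of G has both endpoints in at least one bag. Running intersection: for every vertex, the bags containing it form a connected subtree. All three properties hold, so this is a valid tree decomposition of width max|bag| − 1 = 3, and hence tw(G) ≤ 3.

Yes; width 3.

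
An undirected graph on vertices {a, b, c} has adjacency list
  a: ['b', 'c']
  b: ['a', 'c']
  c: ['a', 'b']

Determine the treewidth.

A width-2 tree decomposition is:
Bags: B1 = {a, b, c}
Tree: (single bag)
A single bag containing all 3 vertices is trivially a valid decomposition of width 2. On the other hand G contains the 3-clique {a, b, c}. A clique must lie in a single bag of any decomposition, so no decomposition can have width below 2. Therefore the treewidth is 2.

2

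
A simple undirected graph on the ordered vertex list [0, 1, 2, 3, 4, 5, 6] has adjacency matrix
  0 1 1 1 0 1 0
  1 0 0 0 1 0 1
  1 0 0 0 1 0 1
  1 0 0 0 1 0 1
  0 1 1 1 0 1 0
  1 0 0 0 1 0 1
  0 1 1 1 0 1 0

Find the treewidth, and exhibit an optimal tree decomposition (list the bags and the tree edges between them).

Every bag has size at most 4, so the width is 4 − 1 = 3 and tw(G) ≤ 3. For the lower bound: the 4 vertex sets {1,6}, {2,4}, {0}, {3} are disjoint, each induces a connected subgraph, and every pair is joined by at least one edge of G. Contracting each set to a single vertex therefore yields K_{4} as a minor, and since treewidth is minor-monotone, tw(G) ≥ tw(K_{4}) = 3. Therefore the treewidth is 3.

Treewidth 3.
One optimal decomposition is:
Bags: B1 = {0, 1, 4, 6}  B2 = {0, 2, 4, 6}  B3 = {0, 3, 4, 6}  B4 = {0, 4, 5, 6}
Tree: B1–B2, B2–B3, B3–B4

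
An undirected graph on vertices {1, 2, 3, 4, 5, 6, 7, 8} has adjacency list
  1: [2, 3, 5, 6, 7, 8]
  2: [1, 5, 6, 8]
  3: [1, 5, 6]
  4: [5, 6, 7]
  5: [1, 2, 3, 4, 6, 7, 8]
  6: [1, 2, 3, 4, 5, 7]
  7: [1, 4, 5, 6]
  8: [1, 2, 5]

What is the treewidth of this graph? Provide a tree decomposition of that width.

Every bag has size at most 4, so the width is 4 − 1 = 3 and tw(G) ≤ 3. For the lower bound, the 4 vertices {1, 2, 5, 8} are pairwise adjacent, and any tree decomposition puts a clique entirely inside one bag — forcing width ≥ 3. Hence tw(G) = 3 exactly.

Treewidth 3.
One optimal decomposition is:
Bags: B1 = {1, 5, 6, 7}  B2 = {1, 2, 5, 6}  B3 = {4, 5, 6, 7}  B4 = {1, 2, 5, 8}  B5 = {1, 3, 5, 6}
Tree: B1–B2, B1–B3, B2–B4, B2–B5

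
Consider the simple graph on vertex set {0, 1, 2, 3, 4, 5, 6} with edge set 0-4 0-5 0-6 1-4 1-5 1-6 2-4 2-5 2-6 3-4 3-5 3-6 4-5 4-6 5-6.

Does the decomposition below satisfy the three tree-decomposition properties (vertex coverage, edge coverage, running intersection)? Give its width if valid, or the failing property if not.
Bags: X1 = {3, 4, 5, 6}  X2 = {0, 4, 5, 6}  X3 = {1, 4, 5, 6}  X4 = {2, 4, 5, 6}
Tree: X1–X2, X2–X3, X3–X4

Yes; width 3.

Checking the three conditions: (i) the bags cover all of {0, 1, 2, 3, 4, 5, 6}; (ii) for each edge, some bag contains both endpoints; (iii) the bags containing any fixed vertex form a subtree. All hold, so the decomposition is valid with width 4 − 1 = 3.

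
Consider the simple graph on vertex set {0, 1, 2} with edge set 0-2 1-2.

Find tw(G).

A width-1 tree decomposition is:
Bags: B1 = {1, 2}  B2 = {0, 2}
Tree: B1–B2
Each bag holds 2 vertices, so the decomposition has width 1, which upper-bounds the treewidth. G has an edge, so its treewidth is at least 1. Combining the bounds, tw(G) = 1.

1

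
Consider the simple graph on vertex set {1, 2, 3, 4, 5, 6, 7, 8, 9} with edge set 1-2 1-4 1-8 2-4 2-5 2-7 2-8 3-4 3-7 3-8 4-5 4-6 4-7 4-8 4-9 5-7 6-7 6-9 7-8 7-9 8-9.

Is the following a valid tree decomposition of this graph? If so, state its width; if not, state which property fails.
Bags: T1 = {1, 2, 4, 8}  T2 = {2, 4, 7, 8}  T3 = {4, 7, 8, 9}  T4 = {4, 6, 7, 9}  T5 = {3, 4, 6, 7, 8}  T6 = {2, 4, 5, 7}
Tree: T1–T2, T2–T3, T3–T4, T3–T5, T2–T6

No — bags containing vertex 6 are not connected in the tree.

A tree decomposition must satisfy three properties: every vertex lies in some bag; for every edge, both endpoints lie together in some bag; and for every vertex, the bags containing it form a connected subtree. Here bags containing vertex 6 are not connected in the tree, so the decomposition is invalid.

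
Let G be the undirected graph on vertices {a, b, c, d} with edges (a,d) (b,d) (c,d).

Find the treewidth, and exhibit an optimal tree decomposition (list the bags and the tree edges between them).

Treewidth 1.
One such decomposition:
Bags: B1 = {c, d}  B2 = {a, d}  B3 = {b, d}
Tree: B1–B2, B2–B3

Every bag has size at most 2, so the width is 2 − 1 = 1 and tw(G) ≤ 1. Any graph with an edge has treewidth ≥ 1, and G has the edge c–d. The upper and lower bounds meet at 1, so that is the treewidth.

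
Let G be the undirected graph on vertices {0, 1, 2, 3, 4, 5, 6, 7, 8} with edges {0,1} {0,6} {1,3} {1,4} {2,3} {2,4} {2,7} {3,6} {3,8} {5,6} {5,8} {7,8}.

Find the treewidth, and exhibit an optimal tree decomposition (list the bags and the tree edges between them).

Each bag holds 4 vertices, so the decomposition has width 3, which upper-bounds the treewidth. For the lower bound: the 4 vertex sets {0,5,6}, {1}, {3}, {2,4,7,8} are disjoint, each induces a connected subgraph, and every pair is joined by at least one edge of G. Contracting each set to a single vertex therefore yields K_{4} as a minor, and since treewidth is minor-monotone, tw(G) ≥ tw(K_{4}) = 3. Therefore the treewidth is 3.

Treewidth 3.
One optimal decomposition is:
Bags: B1 = {0, 1, 5, 6}  B2 = {1, 3, 5, 6}  B3 = {1, 3, 5, 8}  B4 = {1, 3, 4, 8}  B5 = {2, 3, 4, 8}  B6 = {2, 4, 7, 8}
Tree: B1–B2, B2–B3, B3–B4, B4–B5, B5–B6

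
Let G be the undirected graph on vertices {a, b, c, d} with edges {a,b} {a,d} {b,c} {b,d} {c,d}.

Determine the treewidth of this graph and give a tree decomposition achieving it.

Treewidth 2.
One optimal decomposition is:
Bags: B1 = {b, c, d}  B2 = {a, b, d}
Tree: B1–B2

Each bag holds 3 vertices, so the decomposition has width 2, which upper-bounds the treewidth. On the other hand G contains the 3-clique {b, c, d}. A clique must lie in a single bag of any decomposition, so no decomposition can have width below 2. Combining the bounds, tw(G) = 2.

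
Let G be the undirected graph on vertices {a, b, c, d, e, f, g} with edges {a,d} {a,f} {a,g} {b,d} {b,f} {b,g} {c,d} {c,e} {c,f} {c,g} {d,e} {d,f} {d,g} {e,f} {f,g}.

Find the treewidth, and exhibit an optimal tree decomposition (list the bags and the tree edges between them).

Treewidth 3.
Bags: B1 = {a, d, f, g}  B2 = {c, d, f, g}  B3 = {b, d, f, g}  B4 = {c, d, e, f}
Tree: B1–B2, B2–B3, B2–B4

The largest bag has 4 vertices, giving width 3; this decomposition certifies tw(G) ≤ 3. On the other hand G contains the 4-clique {c, d, f, g}. A clique must lie in a single bag of any decomposition, so no decomposition can have width below 3. Combining the bounds, tw(G) = 3.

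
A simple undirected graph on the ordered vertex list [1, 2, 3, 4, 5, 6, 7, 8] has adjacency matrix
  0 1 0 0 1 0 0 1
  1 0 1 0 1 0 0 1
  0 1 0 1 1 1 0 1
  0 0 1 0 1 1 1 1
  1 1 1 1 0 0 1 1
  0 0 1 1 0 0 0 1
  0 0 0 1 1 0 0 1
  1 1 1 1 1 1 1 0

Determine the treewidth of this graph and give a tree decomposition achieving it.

Treewidth 3.
One such decomposition:
Bags: B1 = {3, 4, 5, 8}  B2 = {4, 5, 7, 8}  B3 = {3, 4, 6, 8}  B4 = {2, 3, 5, 8}  B5 = {1, 2, 5, 8}
Tree: B1–B2, B1–B3, B1–B4, B4–B5

Each bag holds 4 vertices, so the decomposition has width 3, which upper-bounds the treewidth. Conversely, {1, 2, 5, 8} is a clique of size 4, and the vertices of any clique must share a bag in every tree decomposition; so some bag has ≥ 4 vertices and tw(G) ≥ 3. Therefore the treewidth is 3.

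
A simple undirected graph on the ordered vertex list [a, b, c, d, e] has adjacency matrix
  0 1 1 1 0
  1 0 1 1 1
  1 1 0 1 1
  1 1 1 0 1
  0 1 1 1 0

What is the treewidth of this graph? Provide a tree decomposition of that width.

The largest bag has 4 vertices, giving width 3; this decomposition certifies tw(G) ≤ 3. Conversely, {b, c, d, e} is a clique of size 4, and the vertices of any clique must share a bag in every tree decomposition; so some bag has ≥ 4 vertices and tw(G) ≥ 3. Therefore the treewidth is 3.

Treewidth 3.
One such decomposition:
Bags: B1 = {b, c, d, e}  B2 = {a, b, c, d}
Tree: B1–B2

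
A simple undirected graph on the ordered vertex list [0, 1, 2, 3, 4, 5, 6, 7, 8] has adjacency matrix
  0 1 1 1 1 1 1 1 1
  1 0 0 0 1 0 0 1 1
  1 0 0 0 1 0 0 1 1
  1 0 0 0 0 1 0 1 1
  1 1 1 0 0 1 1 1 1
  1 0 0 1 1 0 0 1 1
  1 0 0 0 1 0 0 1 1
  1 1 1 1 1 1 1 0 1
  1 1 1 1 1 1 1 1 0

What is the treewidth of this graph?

A width-4 tree decomposition is:
Bags: B1 = {0, 4, 6, 7, 8}  B2 = {0, 4, 5, 7, 8}  B3 = {0, 3, 5, 7, 8}  B4 = {0, 1, 4, 7, 8}  B5 = {0, 2, 4, 7, 8}
Tree: B1–B2, B2–B3, B2–B4, B2–B5
Every bag has size at most 5, so the width is 5 − 1 = 4 and tw(G) ≤ 4. On the other hand G contains the 5-clique {0, 3, 5, 7, 8}. A clique must lie in a single bag of any decomposition, so no decomposition can have width below 4. Therefore the treewidth is 4.

4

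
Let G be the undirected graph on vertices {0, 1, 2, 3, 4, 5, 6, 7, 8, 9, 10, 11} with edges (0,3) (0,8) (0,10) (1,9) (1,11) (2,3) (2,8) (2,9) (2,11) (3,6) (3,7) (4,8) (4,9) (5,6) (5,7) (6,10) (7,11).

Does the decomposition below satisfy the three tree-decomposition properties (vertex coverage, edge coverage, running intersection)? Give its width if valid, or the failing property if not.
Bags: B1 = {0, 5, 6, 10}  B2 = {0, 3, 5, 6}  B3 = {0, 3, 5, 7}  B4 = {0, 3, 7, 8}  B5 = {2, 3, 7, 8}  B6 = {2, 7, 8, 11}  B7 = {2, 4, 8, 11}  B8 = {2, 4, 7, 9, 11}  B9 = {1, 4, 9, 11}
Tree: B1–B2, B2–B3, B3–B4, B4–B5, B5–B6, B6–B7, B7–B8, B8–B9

A tree decomposition must satisfy three properties: every vertex lies in some bag; for every edge, both endpoints lie together in some bag; and for every vertex, the bags containing it form a connected subtree. Here bags containing vertex 7 are not connected in the tree, so the decomposition is invalid.

No — bags containing vertex 7 are not connected in the tree.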